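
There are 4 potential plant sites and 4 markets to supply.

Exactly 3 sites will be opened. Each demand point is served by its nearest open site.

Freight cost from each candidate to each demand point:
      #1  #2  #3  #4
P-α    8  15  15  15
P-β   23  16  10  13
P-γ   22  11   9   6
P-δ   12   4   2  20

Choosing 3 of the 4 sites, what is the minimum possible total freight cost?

20

Open {P-α, P-γ, P-δ}.
  #1→P-α 8, #2→P-δ 4, #3→P-δ 2, #4→P-γ 6  ⇒ total 20.
Compare {P-β, P-γ, P-δ}: total 24.
Compare {P-α, P-β, P-δ}: total 27.
No size-3 selection does better; minimum is 20.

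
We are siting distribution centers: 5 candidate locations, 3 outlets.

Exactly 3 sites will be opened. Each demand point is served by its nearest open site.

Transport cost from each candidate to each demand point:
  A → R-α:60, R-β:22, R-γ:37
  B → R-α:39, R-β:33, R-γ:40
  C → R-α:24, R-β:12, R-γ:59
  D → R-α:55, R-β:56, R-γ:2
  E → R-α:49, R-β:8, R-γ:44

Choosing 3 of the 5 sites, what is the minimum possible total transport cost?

34

Open {C, D, E}.
  R-α→C 24, R-β→E 8, R-γ→D 2  ⇒ total 34.
Compare {A, C, D}: total 38.
Compare {B, C, D}: total 38.
No size-3 selection does better; minimum is 34.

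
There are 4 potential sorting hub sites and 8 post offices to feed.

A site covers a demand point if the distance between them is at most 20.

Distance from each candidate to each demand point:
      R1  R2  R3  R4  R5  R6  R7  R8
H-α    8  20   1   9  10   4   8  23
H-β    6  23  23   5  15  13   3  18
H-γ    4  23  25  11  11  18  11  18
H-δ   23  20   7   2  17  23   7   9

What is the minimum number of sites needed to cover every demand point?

2

Coverage sets (demand points within 20 of each site):
  H-α: {R1, R2, R3, R4, R5, R6, R7}
  H-β: {R1, R4, R5, R6, R7, R8}
  H-γ: {R1, R4, R5, R6, R7, R8}
  H-δ: {R2, R3, R4, R5, R7, R8}
No single site covers all 8 demand points.
But {H-α, H-β} covers everything, so the minimum is 2.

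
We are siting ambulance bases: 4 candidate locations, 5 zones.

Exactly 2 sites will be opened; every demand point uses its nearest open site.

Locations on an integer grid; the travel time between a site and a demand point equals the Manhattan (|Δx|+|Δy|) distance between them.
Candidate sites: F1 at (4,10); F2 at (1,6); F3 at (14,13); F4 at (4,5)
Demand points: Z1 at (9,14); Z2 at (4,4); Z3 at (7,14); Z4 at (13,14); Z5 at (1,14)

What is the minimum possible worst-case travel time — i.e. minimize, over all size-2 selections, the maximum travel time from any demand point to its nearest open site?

Open {F1, F3}.
  Farthest demand point is Z3 at travel time 7 (to F1); all others are ≤ 7.
With {F2, F3} the worst case is 8.
With {F3, F4} the worst case is 12.
No size-2 selection achieves below 7.

7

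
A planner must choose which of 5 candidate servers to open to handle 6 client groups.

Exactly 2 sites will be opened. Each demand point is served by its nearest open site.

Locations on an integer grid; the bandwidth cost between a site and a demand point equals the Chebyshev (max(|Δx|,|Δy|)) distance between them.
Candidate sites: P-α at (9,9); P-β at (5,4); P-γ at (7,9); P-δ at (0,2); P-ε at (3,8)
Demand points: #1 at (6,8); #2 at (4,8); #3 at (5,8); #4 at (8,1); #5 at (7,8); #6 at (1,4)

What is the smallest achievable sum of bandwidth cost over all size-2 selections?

14

Open {P-β, P-γ}.
  #1→P-γ 1, #2→P-γ 3, #3→P-γ 2, #4→P-β 3, #5→P-γ 1, #6→P-β 4  ⇒ total 14.
Compare {P-γ, P-ε}: total 16.
Compare {P-β, P-ε}: total 17.
No size-2 selection does better; minimum is 14.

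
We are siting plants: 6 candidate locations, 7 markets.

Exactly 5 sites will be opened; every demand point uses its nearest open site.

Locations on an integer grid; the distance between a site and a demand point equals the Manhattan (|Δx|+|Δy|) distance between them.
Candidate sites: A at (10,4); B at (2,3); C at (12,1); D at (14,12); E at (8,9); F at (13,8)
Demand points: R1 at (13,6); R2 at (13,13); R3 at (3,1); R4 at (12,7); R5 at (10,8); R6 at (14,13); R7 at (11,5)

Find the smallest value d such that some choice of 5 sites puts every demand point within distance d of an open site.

Open {A, B, C, D, F}.
  Farthest demand point is R3 at distance 3 (to B); all others are ≤ 3.
With {A, B, D, E, F} the worst case is 3.
With {A, B, C, D, E} the worst case is 5.
No size-5 selection achieves below 3.

3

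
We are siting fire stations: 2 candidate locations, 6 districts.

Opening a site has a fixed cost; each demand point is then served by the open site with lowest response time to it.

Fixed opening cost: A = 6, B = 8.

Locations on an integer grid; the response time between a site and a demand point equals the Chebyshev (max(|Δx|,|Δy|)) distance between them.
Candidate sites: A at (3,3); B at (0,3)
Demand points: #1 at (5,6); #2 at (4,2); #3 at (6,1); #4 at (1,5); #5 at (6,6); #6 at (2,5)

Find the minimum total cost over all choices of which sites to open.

20

Open {A}: assign each demand point to its cheapest open site.
  #1→A 3, #2→A 1, #3→A 3, #4→A 2, #5→A 3, #6→A 2
  response time 14, fixed 6 → total 20.
Compare {A, B}: response time 14 + fixed 14 = 28.
Compare {B}: response time 25 + fixed 8 = 33.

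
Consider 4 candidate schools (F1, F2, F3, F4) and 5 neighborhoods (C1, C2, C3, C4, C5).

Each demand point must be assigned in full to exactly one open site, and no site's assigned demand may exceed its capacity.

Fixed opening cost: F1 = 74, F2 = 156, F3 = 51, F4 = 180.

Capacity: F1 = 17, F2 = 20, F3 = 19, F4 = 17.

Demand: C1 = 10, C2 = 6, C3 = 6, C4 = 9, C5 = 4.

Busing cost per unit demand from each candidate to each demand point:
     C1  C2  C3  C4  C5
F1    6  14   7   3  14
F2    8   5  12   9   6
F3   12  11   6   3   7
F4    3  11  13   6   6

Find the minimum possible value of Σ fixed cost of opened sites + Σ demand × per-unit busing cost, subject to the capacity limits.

348

Open {F1, F3}; cheapest assignment that respects the capacities:
  F1 (cap 17, load 16): C1, C3 — cost 10×6 + 6×7 = 102
  F3 (cap 19, load 19): C2, C4, C5 — cost 6×11 + 9×3 + 4×7 = 121
  Shipping 223, fixed 125 → total 348.
  Any other capacity-feasible assignment to {F1, F3} ships for at least 223.
Compare {F2, F3}: its best feasible assignment gives total 404.
Compare {F3, F4}: its best feasible assignment gives total 418.
Every other set of open sites that can feasibly serve all demand totals ≥ 404 even under its best assignment. Minimum: 348.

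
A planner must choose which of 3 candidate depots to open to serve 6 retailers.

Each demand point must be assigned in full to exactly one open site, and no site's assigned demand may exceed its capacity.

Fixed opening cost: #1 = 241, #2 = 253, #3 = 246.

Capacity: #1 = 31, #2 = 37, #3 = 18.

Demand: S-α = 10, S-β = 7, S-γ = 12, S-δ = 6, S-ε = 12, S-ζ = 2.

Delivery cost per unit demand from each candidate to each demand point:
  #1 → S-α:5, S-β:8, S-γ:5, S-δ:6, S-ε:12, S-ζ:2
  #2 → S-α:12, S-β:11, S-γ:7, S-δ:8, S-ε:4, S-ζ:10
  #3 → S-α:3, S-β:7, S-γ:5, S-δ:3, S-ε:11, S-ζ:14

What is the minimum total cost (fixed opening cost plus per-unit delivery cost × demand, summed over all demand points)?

760

Open {#1, #2}; cheapest assignment that respects the capacities:
  #1 (cap 31, load 31): S-α, S-β, S-γ, S-ζ — cost 10×5 + 7×8 + 12×5 + 2×2 = 170
  #2 (cap 37, load 18): S-δ, S-ε — cost 6×8 + 12×4 = 96
  Shipping 266, fixed 494 → total 760.
  Any other capacity-feasible assignment to {#1, #2} ships for at least 266.
Compare {#2, #3}: its best feasible assignment gives total 776.
Compare {#1, #3}: its best feasible assignment gives total 807.
Every other set of open sites that can feasibly serve all demand totals ≥ 776 even under its best assignment. Minimum: 760.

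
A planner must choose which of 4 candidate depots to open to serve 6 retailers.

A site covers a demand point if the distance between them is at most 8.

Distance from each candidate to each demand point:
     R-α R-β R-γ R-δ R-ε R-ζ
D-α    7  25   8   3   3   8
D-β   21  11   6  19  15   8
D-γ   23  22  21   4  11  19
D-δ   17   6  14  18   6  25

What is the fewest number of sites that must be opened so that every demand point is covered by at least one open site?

2

Coverage sets (demand points within 8 of each site):
  D-α: {R-α, R-γ, R-δ, R-ε, R-ζ}
  D-β: {R-γ, R-ζ}
  D-γ: {R-δ}
  D-δ: {R-β, R-ε}
No single site covers all 6 demand points.
But {D-α, D-δ} covers everything, so the minimum is 2.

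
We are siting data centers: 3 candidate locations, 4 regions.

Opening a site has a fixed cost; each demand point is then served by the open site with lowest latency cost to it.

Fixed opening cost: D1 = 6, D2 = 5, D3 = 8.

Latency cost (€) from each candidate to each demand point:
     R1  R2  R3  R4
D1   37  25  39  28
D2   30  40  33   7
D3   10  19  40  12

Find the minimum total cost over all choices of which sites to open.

Open {D2, D3}: assign each demand point to its cheapest open site.
  R1→D3 10, R2→D3 19, R3→D2 33, R4→D2 7
  latency cost 69, fixed 13 → total 82.
Compare {D1, D2, D3}: latency cost 69 + fixed 19 = 88.
Compare {D3}: latency cost 81 + fixed 8 = 89.
Compare {D1, D3}: latency cost 80 + fixed 14 = 94.
All other subsets cost ≥ 88. Minimum total cost: 82.

82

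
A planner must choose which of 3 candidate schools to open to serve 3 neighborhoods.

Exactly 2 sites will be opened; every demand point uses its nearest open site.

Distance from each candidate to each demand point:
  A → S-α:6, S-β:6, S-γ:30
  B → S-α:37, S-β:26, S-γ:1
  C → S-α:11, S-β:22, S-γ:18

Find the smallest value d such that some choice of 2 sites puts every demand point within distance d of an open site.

Open {A, B}.
  Farthest demand point is S-α at distance 6 (to A); all others are ≤ 6.
With {A, C} the worst case is 18.
With {B, C} the worst case is 22.
No size-2 selection achieves below 6.

6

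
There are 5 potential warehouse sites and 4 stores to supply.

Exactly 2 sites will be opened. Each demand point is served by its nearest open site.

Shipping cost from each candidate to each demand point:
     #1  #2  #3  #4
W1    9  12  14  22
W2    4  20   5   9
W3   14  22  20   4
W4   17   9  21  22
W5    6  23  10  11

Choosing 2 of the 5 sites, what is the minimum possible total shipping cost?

27

Open {W2, W4}.
  #1→W2 4, #2→W4 9, #3→W2 5, #4→W2 9  ⇒ total 27.
Compare {W1, W2}: total 30.
Compare {W2, W3}: total 33.
No size-2 selection does better; minimum is 27.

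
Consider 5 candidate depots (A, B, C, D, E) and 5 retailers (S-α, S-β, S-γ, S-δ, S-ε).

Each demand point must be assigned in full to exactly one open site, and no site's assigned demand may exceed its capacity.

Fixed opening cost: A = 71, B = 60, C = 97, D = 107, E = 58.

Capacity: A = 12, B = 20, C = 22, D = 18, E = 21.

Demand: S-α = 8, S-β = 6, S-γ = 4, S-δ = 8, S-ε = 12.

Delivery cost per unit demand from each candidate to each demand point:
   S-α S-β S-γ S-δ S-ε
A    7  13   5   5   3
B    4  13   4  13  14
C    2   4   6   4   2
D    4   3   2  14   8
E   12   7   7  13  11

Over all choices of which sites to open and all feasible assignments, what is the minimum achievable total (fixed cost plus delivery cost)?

318

Open {C, D}; cheapest assignment that respects the capacities:
  C (cap 22, load 20): S-δ, S-ε — cost 8×4 + 12×2 = 56
  D (cap 18, load 18): S-α, S-β, S-γ — cost 8×4 + 6×3 + 4×2 = 58
  Shipping 114, fixed 204 → total 318.
  Any other capacity-feasible assignment to {C, D} ships for at least 114.
Compare {B, C}: its best feasible assignment gives total 339.
Compare {A, B, C}: its best feasible assignment gives total 352.
Every other set of open sites that can feasibly serve all demand totals ≥ 339 even under its best assignment. Minimum: 318.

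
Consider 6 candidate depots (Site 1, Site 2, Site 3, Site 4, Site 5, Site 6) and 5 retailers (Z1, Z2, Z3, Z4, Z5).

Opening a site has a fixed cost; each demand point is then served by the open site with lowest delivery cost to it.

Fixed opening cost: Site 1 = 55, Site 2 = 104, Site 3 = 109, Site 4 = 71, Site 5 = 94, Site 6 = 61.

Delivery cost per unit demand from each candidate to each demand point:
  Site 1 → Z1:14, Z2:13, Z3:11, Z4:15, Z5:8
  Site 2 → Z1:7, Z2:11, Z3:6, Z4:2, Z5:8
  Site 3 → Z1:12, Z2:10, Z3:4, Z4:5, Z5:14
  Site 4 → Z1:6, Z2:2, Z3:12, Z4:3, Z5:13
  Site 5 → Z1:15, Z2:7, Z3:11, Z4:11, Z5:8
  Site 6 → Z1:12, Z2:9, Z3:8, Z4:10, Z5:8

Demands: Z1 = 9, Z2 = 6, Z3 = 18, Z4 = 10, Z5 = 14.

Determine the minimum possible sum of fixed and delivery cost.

473

Open {Site 2}: assign each demand point to its cheapest open site.
  Z1→Site 2 9×7=63, Z2→Site 2 6×11=66, Z3→Site 2 18×6=108, Z4→Site 2 10×2=20, Z5→Site 2 14×8=112
  delivery cost 369, fixed 104 → total 473.
Compare {Site 2, Site 4}: delivery cost 306 + fixed 175 = 481.
Compare {Site 4, Site 6}: delivery cost 352 + fixed 132 = 484.
Compare {Site 1, Site 3, Site 4}: delivery cost 280 + fixed 235 = 515.
All other subsets cost ≥ 481. Minimum total cost: 473.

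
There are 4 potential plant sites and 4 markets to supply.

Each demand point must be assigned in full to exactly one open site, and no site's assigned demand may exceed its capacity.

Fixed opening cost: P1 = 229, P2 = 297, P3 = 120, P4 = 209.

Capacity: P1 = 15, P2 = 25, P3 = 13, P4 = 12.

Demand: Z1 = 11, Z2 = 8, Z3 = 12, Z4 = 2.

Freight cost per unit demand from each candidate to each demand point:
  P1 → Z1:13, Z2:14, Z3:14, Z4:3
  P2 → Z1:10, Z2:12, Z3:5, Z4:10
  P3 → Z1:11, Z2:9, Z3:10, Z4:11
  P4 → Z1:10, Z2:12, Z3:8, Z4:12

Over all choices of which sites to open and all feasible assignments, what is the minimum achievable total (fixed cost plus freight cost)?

679

Open {P2, P3}; cheapest assignment that respects the capacities:
  P2 (cap 25, load 25): Z1, Z3, Z4 — cost 11×10 + 12×5 + 2×10 = 190
  P3 (cap 13, load 8): Z2 — cost 8×9 = 72
  Shipping 262, fixed 417 → total 679.
  Any other capacity-feasible assignment to {P2, P3} ships for at least 262.
Compare {P2, P4}: its best feasible assignment gives total 792.
Compare {P1, P2}: its best feasible assignment gives total 814.
Every other set of open sites that can feasibly serve all demand totals ≥ 792 even under its best assignment. Minimum: 679.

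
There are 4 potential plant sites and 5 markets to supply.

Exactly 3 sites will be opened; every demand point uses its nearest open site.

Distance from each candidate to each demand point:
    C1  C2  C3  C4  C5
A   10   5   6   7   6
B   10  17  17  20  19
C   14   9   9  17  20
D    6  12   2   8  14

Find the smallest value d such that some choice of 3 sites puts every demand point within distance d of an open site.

Open {A, B, D}.
  Farthest demand point is C4 at distance 7 (to A); all others are ≤ 7.
With {A, C, D} the worst case is 7.
With {A, B, C} the worst case is 10.
No size-3 selection achieves below 7.

7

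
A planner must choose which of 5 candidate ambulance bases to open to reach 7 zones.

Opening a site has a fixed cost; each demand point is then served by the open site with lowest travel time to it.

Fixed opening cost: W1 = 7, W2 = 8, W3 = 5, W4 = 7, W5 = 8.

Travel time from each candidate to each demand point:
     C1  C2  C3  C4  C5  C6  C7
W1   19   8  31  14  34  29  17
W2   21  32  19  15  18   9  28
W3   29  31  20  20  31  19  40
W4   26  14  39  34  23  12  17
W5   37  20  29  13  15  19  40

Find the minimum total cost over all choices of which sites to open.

Open {W1, W2}: assign each demand point to its cheapest open site.
  C1→W1 19, C2→W1 8, C3→W2 19, C4→W1 14, C5→W2 18, C6→W2 9, C7→W1 17
  travel time 104, fixed 15 → total 119.
Compare {W1, W2, W5}: travel time 100 + fixed 23 = 123.
Compare {W1, W2, W3}: travel time 104 + fixed 20 = 124.
Compare {W1, W2, W4}: travel time 104 + fixed 22 = 126.
All other subsets cost ≥ 123. Minimum total cost: 119.

119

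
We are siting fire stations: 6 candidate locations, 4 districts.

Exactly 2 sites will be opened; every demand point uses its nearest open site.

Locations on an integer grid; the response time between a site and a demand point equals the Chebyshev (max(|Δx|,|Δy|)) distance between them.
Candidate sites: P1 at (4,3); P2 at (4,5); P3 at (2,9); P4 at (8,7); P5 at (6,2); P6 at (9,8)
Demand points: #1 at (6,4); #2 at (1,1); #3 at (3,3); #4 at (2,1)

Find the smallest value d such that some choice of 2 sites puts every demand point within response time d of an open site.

Open {P1, P2}.
  Farthest demand point is #2 at response time 3 (to P1); all others are ≤ 3.
With {P1, P3} the worst case is 3.
With {P1, P4} the worst case is 3.
No size-2 selection achieves below 3.

3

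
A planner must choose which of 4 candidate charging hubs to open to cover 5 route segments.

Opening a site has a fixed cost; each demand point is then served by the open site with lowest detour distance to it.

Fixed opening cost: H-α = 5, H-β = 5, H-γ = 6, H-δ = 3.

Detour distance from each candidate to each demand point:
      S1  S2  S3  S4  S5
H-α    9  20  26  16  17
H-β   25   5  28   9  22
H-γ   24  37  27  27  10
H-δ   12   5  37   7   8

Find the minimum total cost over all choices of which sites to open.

63

Open {H-α, H-δ}: assign each demand point to its cheapest open site.
  S1→H-α 9, S2→H-δ 5, S3→H-α 26, S4→H-δ 7, S5→H-δ 8
  detour distance 55, fixed 8 → total 63.
Compare {H-β, H-δ}: detour distance 60 + fixed 8 = 68.
Compare {H-γ, H-δ}: detour distance 59 + fixed 9 = 68.
Compare {H-α, H-β, H-δ}: detour distance 55 + fixed 13 = 68.
All other subsets cost ≥ 68. Minimum total cost: 63.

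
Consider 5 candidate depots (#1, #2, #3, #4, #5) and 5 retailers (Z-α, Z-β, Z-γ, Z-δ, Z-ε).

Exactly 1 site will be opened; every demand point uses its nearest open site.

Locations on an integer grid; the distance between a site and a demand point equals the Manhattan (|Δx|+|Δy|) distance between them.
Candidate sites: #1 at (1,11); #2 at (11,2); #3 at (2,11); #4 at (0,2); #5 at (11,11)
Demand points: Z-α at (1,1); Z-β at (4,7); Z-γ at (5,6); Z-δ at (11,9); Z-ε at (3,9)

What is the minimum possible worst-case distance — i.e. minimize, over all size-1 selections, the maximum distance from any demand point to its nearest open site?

11

Open {#3}.
  Farthest demand point is Z-α at distance 11 (to #3); all others are ≤ 11.
With {#1} the worst case is 12.
With {#2} the worst case is 15.
No size-1 selection achieves below 11.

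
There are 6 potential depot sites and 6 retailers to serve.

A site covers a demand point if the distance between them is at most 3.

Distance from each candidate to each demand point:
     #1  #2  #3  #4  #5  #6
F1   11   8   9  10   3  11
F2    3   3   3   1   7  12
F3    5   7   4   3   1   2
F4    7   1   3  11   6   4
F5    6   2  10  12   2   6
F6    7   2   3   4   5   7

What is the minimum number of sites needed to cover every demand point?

Coverage sets (demand points within 3 of each site):
  F1: {#5}
  F2: {#1, #2, #3, #4}
  F3: {#4, #5, #6}
  F4: {#2, #3}
  F5: {#2, #5}
  F6: {#2, #3}
No single site covers all 6 demand points.
But {F2, F3} covers everything, so the minimum is 2.

2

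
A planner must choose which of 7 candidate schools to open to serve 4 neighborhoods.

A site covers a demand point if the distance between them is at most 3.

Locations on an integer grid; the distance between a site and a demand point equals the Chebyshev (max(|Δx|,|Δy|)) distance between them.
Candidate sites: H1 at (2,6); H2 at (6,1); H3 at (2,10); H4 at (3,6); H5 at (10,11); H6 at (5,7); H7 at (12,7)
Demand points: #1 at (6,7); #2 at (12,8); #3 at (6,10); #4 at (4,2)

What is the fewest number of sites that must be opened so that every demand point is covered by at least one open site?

Coverage sets (demand points within 3 of each site):
  H1: {}
  H2: {#4}
  H3: {}
  H4: {#1}
  H5: {#2}
  H6: {#1, #3}
  H7: {#2}
No 2 sites suffice: every size-2 union leaves at least one demand point uncovered.
But {H2, H5, H6} covers everything, so the minimum is 3.

3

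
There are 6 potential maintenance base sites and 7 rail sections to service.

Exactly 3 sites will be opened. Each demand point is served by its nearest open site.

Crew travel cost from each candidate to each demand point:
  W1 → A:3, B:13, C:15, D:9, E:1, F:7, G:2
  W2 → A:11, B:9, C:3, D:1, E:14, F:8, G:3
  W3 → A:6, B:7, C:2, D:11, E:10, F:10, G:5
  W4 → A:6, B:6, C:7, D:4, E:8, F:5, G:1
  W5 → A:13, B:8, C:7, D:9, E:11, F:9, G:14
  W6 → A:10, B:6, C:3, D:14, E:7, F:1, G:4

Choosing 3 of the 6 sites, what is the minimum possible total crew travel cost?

Open {W1, W2, W6}.
  A→W1 3, B→W6 6, C→W2 3, D→W2 1, E→W1 1, F→W6 1, G→W1 2  ⇒ total 17.
Compare {W1, W4, W6}: total 19.
Compare {W1, W2, W4}: total 20.
No size-3 selection does better; minimum is 17.

17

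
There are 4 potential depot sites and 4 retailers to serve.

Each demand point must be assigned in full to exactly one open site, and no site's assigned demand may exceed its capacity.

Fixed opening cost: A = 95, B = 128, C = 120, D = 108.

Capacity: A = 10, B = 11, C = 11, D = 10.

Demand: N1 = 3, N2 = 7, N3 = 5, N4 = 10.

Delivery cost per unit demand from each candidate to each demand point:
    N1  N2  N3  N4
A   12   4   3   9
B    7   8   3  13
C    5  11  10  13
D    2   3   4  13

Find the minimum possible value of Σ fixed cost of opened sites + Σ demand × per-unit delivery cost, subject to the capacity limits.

Open {A, B, D}; cheapest assignment that respects the capacities:
  A (cap 10, load 10): N4 — cost 10×9 = 90
  B (cap 11, load 5): N3 — cost 5×3 = 15
  D (cap 10, load 10): N1, N2 — cost 3×2 + 7×3 = 27
  Shipping 132, fixed 331 → total 463.
  Any other capacity-feasible assignment to {A, B, D} ships for at least 132.
Compare {A, C, D}: its best feasible assignment gives total 490.
Compare {B, C, D}: its best feasible assignment gives total 528.
Every other set of open sites that can feasibly serve all demand totals ≥ 490 even under its best assignment. Minimum: 463.

463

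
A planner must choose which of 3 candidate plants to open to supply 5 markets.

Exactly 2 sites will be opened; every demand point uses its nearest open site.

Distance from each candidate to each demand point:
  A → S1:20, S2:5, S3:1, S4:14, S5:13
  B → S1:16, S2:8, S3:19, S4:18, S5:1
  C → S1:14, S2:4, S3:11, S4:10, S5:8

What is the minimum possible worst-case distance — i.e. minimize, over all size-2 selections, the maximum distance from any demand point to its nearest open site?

Open {A, C}.
  Farthest demand point is S1 at distance 14 (to C); all others are ≤ 14.
With {B, C} the worst case is 14.
With {A, B} the worst case is 16.
No size-2 selection achieves below 14.

14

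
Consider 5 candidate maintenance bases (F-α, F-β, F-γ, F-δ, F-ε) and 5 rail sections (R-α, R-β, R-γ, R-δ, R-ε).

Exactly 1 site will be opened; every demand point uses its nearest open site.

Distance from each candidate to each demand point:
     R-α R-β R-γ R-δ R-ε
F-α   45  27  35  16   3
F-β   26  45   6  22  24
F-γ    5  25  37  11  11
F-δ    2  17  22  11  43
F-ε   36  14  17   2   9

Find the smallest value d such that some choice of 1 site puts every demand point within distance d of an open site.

Open {F-ε}.
  Farthest demand point is R-α at distance 36 (to F-ε); all others are ≤ 36.
With {F-γ} the worst case is 37.
With {F-δ} the worst case is 43.
No size-1 selection achieves below 36.

36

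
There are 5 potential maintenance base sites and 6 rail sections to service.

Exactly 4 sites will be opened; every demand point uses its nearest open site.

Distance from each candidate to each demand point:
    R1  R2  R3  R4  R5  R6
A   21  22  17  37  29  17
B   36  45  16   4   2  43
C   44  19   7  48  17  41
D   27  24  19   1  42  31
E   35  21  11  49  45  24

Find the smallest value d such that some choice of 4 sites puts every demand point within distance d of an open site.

Open {A, B, C, D}.
  Farthest demand point is R1 at distance 21 (to A); all others are ≤ 21.
With {A, B, C, E} the worst case is 21.
With {A, B, D, E} the worst case is 21.
No size-4 selection achieves below 21.

21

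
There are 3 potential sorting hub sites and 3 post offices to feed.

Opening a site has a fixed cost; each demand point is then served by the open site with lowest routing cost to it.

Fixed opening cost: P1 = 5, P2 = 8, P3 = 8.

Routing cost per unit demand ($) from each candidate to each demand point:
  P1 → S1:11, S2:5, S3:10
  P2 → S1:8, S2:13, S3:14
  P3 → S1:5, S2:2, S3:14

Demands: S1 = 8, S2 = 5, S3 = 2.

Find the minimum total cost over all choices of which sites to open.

83

Open {P1, P3}: assign each demand point to its cheapest open site.
  S1→P3 8×5=40, S2→P3 5×2=10, S3→P1 2×10=20
  routing cost 70, fixed 13 → total 83.
Compare {P3}: routing cost 78 + fixed 8 = 86.
Compare {P1, P2, P3}: routing cost 70 + fixed 21 = 91.
Compare {P2, P3}: routing cost 78 + fixed 16 = 94.
All other subsets cost ≥ 86. Minimum total cost: 83.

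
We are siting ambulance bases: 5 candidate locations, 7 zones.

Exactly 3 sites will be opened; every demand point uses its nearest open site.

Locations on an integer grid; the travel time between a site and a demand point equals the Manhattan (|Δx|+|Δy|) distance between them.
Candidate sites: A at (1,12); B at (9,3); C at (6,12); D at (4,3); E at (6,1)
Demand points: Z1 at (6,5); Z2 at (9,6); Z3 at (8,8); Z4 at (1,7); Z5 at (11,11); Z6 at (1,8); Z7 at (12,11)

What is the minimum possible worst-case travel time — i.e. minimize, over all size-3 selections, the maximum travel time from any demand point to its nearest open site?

Open {A, B, C}.
  Farthest demand point is Z7 at travel time 7 (to C); all others are ≤ 7.
With {A, C, D} the worst case is 8.
With {A, C, E} the worst case is 8.
No size-3 selection achieves below 7.

7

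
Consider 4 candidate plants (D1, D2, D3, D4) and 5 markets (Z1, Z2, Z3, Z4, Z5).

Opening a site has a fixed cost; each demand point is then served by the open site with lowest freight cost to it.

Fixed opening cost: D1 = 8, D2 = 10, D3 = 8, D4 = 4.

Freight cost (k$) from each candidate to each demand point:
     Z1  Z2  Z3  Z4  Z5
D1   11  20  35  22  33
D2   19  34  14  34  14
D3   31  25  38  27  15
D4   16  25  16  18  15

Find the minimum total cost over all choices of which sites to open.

92

Open {D1, D4}: assign each demand point to its cheapest open site.
  Z1→D1 11, Z2→D1 20, Z3→D4 16, Z4→D4 18, Z5→D4 15
  freight cost 80, fixed 12 → total 92.
Compare {D4}: freight cost 90 + fixed 4 = 94.
Compare {D1, D2}: freight cost 81 + fixed 18 = 99.
Compare {D1, D2, D4}: freight cost 77 + fixed 22 = 99.
All other subsets cost ≥ 94. Minimum total cost: 92.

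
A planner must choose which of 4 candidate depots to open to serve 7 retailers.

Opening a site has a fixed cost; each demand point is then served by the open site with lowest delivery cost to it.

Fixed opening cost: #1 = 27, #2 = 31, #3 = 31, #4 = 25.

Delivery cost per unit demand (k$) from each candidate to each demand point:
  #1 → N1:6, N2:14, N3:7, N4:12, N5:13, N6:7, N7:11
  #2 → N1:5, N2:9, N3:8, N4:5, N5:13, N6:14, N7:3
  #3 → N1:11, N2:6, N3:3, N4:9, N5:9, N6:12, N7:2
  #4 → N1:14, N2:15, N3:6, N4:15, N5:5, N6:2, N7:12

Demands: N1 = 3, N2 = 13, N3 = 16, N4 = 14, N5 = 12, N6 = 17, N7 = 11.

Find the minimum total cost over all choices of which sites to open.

Open {#2, #3, #4}: assign each demand point to its cheapest open site.
  N1→#2 3×5=15, N2→#3 13×6=78, N3→#3 16×3=48, N4→#2 14×5=70, N5→#4 12×5=60, N6→#4 17×2=34, N7→#3 11×2=22
  delivery cost 327, fixed 87 → total 414.
Compare {#1, #2, #3, #4}: delivery cost 327 + fixed 114 = 441.
Compare {#3, #4}: delivery cost 401 + fixed 56 = 457.
Compare {#1, #3, #4}: delivery cost 386 + fixed 83 = 469.
All other subsets cost ≥ 441. Minimum total cost: 414.

414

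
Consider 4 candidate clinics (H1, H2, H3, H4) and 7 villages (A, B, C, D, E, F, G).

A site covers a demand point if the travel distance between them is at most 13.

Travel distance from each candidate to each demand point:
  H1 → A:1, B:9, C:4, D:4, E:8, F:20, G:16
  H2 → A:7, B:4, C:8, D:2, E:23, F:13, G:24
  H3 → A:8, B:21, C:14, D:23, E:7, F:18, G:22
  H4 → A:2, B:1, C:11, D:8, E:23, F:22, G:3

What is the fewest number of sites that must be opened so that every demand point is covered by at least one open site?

Coverage sets (demand points within 13 of each site):
  H1: {A, B, C, D, E}
  H2: {A, B, C, D, F}
  H3: {A, E}
  H4: {A, B, C, D, G}
No 2 sites suffice: every size-2 union leaves at least one demand point uncovered.
But {H1, H2, H4} covers everything, so the minimum is 3.

3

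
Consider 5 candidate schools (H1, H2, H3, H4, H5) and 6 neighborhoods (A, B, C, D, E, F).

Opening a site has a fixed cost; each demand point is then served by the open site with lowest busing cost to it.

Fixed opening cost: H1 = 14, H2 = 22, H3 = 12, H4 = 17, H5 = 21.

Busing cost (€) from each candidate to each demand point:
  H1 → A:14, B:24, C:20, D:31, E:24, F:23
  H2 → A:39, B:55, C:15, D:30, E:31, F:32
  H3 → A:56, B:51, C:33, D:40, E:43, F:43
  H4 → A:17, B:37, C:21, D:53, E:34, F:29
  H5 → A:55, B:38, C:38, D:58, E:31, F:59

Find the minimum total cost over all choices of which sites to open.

150

Open {H1}: assign each demand point to its cheapest open site.
  A→H1 14, B→H1 24, C→H1 20, D→H1 31, E→H1 24, F→H1 23
  busing cost 136, fixed 14 → total 150.
Compare {H1, H3}: busing cost 136 + fixed 26 = 162.
Compare {H1, H2}: busing cost 130 + fixed 36 = 166.
Compare {H1, H4}: busing cost 136 + fixed 31 = 167.
All other subsets cost ≥ 162. Minimum total cost: 150.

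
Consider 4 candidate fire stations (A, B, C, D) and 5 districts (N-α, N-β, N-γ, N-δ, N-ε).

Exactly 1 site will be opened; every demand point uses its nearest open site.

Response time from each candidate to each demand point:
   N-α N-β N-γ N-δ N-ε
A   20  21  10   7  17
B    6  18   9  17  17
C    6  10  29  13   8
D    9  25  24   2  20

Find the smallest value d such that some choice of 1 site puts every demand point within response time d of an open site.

18

Open {B}.
  Farthest demand point is N-β at response time 18 (to B); all others are ≤ 18.
With {A} the worst case is 21.
With {D} the worst case is 25.
No size-1 selection achieves below 18.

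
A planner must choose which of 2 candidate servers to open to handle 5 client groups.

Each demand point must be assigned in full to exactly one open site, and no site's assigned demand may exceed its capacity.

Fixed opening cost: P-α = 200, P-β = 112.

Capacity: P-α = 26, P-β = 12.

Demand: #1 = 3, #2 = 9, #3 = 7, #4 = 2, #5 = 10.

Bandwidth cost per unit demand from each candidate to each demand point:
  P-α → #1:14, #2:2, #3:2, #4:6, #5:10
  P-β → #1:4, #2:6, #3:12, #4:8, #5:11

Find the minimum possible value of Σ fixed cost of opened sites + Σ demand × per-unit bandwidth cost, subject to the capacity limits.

472

Open {P-α, P-β}; cheapest assignment that respects the capacities:
  P-α (cap 26, load 26): #2, #3, #5 — cost 9×2 + 7×2 + 10×10 = 132
  P-β (cap 12, load 5): #1, #4 — cost 3×4 + 2×8 = 28
  Shipping 160, fixed 312 → total 472.
  Any other capacity-feasible assignment to {P-α, P-β} ships for at least 160.
Total demand is 31 and no other set of sites has combined capacity ≥ 31, so {P-α, P-β} is the only feasible choice of open sites. Minimum: 472.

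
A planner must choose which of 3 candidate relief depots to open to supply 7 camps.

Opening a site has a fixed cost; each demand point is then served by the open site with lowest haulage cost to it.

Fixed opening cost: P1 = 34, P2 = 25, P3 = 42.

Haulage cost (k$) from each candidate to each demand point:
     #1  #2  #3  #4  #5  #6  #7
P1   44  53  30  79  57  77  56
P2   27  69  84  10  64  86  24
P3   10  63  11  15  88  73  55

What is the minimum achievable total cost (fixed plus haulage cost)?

322

Open {P2, P3}: assign each demand point to its cheapest open site.
  #1→P3 10, #2→P3 63, #3→P3 11, #4→P2 10, #5→P2 64, #6→P3 73, #7→P2 24
  haulage cost 255, fixed 67 → total 322.
Compare {P1, P2}: haulage cost 278 + fixed 59 = 337.
Compare {P1, P2, P3}: haulage cost 238 + fixed 101 = 339.
Compare {P1, P3}: haulage cost 274 + fixed 76 = 350.
All other subsets cost ≥ 337. Minimum total cost: 322.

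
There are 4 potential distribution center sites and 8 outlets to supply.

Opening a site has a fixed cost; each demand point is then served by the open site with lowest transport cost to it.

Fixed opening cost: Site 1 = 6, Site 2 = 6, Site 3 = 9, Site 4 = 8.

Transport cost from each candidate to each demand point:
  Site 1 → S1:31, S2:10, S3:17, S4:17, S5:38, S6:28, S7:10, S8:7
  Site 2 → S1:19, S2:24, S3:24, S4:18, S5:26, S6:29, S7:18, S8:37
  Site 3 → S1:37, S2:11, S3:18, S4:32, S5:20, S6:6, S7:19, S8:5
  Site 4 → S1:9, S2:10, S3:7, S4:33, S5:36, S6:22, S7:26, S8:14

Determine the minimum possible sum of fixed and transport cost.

Open {Site 1, Site 3, Site 4}: assign each demand point to its cheapest open site.
  S1→Site 4 9, S2→Site 1 10, S3→Site 4 7, S4→Site 1 17, S5→Site 3 20, S6→Site 3 6, S7→Site 1 10, S8→Site 3 5
  transport cost 84, fixed 23 → total 107.
Compare {Site 1, Site 2, Site 3, Site 4}: transport cost 84 + fixed 29 = 113.
Compare {Site 2, Site 3, Site 4}: transport cost 93 + fixed 23 = 116.
Compare {Site 3, Site 4}: transport cost 108 + fixed 17 = 125.
All other subsets cost ≥ 113. Minimum total cost: 107.

107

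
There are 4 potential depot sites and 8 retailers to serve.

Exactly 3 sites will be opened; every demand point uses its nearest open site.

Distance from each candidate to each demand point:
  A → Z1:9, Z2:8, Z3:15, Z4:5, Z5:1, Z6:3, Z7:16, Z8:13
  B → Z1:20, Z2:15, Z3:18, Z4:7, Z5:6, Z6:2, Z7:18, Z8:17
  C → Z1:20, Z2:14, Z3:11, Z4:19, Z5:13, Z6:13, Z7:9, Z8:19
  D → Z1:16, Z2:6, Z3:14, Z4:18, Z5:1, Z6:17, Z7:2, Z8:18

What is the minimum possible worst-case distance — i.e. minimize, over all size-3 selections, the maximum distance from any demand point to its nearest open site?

Open {A, B, C}.
  Farthest demand point is Z8 at distance 13 (to A); all others are ≤ 13.
With {A, C, D} the worst case is 13.
With {A, B, D} the worst case is 14.
No size-3 selection achieves below 13.

13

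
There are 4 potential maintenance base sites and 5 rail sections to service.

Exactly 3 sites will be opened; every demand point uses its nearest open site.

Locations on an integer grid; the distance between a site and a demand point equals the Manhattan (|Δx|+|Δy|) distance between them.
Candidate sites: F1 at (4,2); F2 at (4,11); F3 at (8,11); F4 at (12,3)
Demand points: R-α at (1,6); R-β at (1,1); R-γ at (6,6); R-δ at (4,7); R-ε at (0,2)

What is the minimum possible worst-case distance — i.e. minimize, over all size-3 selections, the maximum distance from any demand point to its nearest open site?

Open {F1, F2, F3}.
  Farthest demand point is R-α at distance 7 (to F1); all others are ≤ 7.
With {F1, F2, F4} the worst case is 7.
With {F1, F3, F4} the worst case is 7.
No size-3 selection achieves below 7.

7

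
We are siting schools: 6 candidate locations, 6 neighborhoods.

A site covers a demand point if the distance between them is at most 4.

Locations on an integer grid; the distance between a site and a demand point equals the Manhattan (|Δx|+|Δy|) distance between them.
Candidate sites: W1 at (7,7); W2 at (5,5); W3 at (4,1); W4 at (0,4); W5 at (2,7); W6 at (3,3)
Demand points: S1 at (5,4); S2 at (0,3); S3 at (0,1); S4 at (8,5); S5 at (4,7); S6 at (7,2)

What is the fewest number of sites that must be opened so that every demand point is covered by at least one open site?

Coverage sets (demand points within 4 of each site):
  W1: {S4, S5}
  W2: {S1, S4, S5}
  W3: {S1, S3, S6}
  W4: {S2, S3}
  W5: {S5}
  W6: {S1, S2}
No 2 sites suffice: every size-2 union leaves at least one demand point uncovered.
But {W1, W3, W4} covers everything, so the minimum is 3.

3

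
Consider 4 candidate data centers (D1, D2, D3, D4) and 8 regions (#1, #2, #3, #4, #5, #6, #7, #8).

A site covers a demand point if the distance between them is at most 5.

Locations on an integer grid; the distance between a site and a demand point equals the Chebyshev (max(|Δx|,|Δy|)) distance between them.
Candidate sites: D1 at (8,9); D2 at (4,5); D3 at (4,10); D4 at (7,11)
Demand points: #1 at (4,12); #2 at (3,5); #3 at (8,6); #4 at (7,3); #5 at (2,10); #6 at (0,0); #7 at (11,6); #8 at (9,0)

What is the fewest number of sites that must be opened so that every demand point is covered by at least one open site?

2

Coverage sets (demand points within 5 of each site):
  D1: {#1, #2, #3, #7}
  D2: {#2, #3, #4, #5, #6, #8}
  D3: {#1, #2, #3, #5}
  D4: {#1, #3, #5, #7}
No single site covers all 8 demand points.
But {D1, D2} covers everything, so the minimum is 2.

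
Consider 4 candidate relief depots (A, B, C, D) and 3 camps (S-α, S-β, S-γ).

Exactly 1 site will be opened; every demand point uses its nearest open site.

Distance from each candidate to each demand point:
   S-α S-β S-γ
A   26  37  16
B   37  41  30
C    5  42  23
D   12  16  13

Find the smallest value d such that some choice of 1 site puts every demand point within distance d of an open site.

Open {D}.
  Farthest demand point is S-β at distance 16 (to D); all others are ≤ 16.
With {A} the worst case is 37.
With {B} the worst case is 41.
No size-1 selection achieves below 16.

16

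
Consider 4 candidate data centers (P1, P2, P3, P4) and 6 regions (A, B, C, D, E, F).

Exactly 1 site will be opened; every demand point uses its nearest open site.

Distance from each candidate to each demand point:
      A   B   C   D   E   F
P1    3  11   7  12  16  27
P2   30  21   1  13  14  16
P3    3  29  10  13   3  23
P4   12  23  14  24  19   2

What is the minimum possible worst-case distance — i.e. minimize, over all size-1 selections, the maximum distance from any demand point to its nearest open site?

24

Open {P4}.
  Farthest demand point is D at distance 24 (to P4); all others are ≤ 24.
With {P1} the worst case is 27.
With {P3} the worst case is 29.
No size-1 selection achieves below 24.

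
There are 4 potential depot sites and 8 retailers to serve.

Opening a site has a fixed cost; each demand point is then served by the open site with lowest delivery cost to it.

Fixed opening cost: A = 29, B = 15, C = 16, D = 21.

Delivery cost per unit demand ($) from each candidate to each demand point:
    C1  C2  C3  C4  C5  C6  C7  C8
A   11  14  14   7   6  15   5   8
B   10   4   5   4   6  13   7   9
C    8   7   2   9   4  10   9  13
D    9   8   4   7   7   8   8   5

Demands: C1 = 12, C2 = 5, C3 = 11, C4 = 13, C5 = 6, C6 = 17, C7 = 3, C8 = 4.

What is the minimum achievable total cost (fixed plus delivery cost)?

Open {B, C, D}: assign each demand point to its cheapest open site.
  C1→C 12×8=96, C2→B 5×4=20, C3→C 11×2=22, C4→B 13×4=52, C5→C 6×4=24, C6→D 17×8=136, C7→B 3×7=21, C8→D 4×5=20
  delivery cost 391, fixed 52 → total 443.
Compare {A, B, C, D}: delivery cost 385 + fixed 81 = 466.
Compare {B, C}: delivery cost 441 + fixed 31 = 472.
Compare {B, D}: delivery cost 437 + fixed 36 = 473.
All other subsets cost ≥ 466. Minimum total cost: 443.

443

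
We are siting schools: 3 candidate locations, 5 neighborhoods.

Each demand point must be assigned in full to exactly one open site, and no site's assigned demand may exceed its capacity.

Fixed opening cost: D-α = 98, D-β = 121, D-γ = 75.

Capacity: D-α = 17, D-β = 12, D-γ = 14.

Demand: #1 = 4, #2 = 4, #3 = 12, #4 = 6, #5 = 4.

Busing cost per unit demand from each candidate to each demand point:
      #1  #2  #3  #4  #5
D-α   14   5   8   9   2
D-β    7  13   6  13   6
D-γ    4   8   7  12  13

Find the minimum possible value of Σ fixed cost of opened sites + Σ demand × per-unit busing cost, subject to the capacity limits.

Open {D-α, D-γ}; cheapest assignment that respects the capacities:
  D-α (cap 17, load 16): #3, #5 — cost 12×8 + 4×2 = 104
  D-γ (cap 14, load 14): #1, #2, #4 — cost 4×4 + 4×8 + 6×12 = 120
  Shipping 224, fixed 173 → total 397.
  Any other capacity-feasible assignment to {D-α, D-γ} ships for at least 224.
Compare {D-α, D-β, D-γ}: its best feasible assignment gives total 464.
Every other set of open sites that can feasibly serve all demand totals ≥ 464 even under its best assignment. Minimum: 397.

397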